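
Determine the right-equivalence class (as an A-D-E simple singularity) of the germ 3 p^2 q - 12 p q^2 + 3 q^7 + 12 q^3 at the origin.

The Hessian of f at 0 is [[0, 0], [0, 0]] with rank 0, so corank 2. A Groebner basis of the Jacobian ideal J(f) in C{p,q} is {p^2/7 + q^6 - 4*q^2/7, p^3 - 8*q^3, p*q - 2*q^2}; counting standard monomials gives mu = 8. Corank 2; j^3 = 3*q*(p - 2*q)^2 has shape L^2 M (L != M), so D-series; mu = 8 gives D_8.

D_{8}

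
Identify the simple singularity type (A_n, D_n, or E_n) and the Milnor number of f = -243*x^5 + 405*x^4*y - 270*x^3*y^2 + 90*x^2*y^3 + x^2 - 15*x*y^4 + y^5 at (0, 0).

Type A_4, Milnor number mu = 4.

The Hessian of f at 0 has rank 1. Corank 1: A-series; mu = 4 gives A_4.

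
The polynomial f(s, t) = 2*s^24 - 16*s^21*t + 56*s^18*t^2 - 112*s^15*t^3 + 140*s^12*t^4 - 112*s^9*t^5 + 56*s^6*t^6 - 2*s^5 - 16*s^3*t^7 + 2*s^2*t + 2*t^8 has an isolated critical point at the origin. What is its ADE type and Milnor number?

The Hessian of f at 0 is [[0, 0], [0, 0]] with rank 0, so corank 2. A Groebner basis of the Jacobian ideal J(f) in C{s,t} is {s^2/8 + t^7, s^3, s*t}; counting standard monomials gives mu = 9. Corank 2; j^3 = 2*s^2*t has shape L^2 M (L != M), so D-series; mu = 9 gives D_9.

Type D9, Milnor number mu = 9.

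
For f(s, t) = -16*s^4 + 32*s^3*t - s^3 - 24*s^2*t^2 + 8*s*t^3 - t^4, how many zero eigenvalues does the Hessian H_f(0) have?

Hessian at 0 has rank 0.

2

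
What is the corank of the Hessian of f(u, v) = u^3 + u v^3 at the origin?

2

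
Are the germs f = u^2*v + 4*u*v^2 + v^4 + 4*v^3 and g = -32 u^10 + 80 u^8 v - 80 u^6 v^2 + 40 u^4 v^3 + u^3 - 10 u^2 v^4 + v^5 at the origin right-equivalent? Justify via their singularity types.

No.

The Hessian of f at 0 has rank 0. Corank 2; j^3 = v*(u + 2*v)^2 has shape L^2 M (L != M), so D-series; mu = 5 gives D_5. The Hessian of g at 0 has rank 0. Corank 2; j^3 = u^3 is a perfect cube, so E-series; the 5-jet and mu = 8 give E_8. f is D_5 but g is E_8, hence not right-equivalent.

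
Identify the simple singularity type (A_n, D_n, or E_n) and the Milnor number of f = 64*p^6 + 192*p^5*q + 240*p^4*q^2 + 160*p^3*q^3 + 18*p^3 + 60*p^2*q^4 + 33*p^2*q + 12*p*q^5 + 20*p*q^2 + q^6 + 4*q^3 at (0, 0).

The Hessian of f at 0 has rank 0. Corank 2; j^3 = (2*p + q)*(3*p + 2*q)^2 has shape L^2 M (L != M), so D-series; mu = 7 gives D_7.

Type D_{7}, Milnor number mu = 7.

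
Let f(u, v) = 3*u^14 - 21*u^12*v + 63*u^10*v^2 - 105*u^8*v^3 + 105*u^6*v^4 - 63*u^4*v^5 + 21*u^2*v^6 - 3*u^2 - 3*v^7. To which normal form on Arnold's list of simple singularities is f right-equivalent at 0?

A_{6}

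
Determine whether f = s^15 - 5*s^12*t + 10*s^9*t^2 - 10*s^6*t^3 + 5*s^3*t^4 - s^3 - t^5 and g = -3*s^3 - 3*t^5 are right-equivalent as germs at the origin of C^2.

Yes.

The Hessian of f at 0 has rank 0. Corank 2; j^3 = -s^3 is a perfect cube, so E-series; the 5-jet and mu = 8 give E_8. The Hessian of g at 0 has rank 0. Corank 2; j^3 = -3*s^3 is a perfect cube, so E-series; the 5-jet and mu = 8 give E_8. Both have type E_8, hence right-equivalent.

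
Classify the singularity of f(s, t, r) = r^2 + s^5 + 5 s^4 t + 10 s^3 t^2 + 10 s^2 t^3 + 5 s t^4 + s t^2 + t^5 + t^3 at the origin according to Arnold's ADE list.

D_6

The Hessian of f at 0 has rank 1. Corank 2; j^3 = t^2*(s + t) has shape L^2 M (L != M), so D-series; mu = 6 gives D_6.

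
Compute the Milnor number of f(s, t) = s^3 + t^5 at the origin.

8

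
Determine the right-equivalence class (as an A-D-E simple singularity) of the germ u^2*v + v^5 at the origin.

The Hessian of f at 0 has rank 0. Corank 2; j^3 = u^2*v has shape L^2 M (L != M), so D-series; mu = 6 gives D_6.

D6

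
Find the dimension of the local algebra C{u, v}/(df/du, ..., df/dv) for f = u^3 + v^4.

The Hessian of f at 0 has rank 0. Corank 2; j^3 = u^3 is a perfect cube, so E-series; the 4-jet and mu = 6 give E_6.

6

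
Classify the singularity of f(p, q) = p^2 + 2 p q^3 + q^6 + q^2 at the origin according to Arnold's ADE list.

The Hessian of f at 0 has rank 2. Corank 0: nondegenerate Morse point, so A_1.

A1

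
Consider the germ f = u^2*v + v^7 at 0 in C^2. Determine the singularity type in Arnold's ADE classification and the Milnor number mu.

Type D_8, Milnor number mu = 8.

The Hessian of f at 0 is [[0, 0], [0, 0]] with rank 0, so corank 2. A Groebner basis of the Jacobian ideal J(f) in C{u,v} is {u^2/7 + v^6, u^3, u*v}; counting standard monomials gives mu = 8. Corank 2; j^3 = u^2*v has shape L^2 M (L != M), so D-series; mu = 8 gives D_8.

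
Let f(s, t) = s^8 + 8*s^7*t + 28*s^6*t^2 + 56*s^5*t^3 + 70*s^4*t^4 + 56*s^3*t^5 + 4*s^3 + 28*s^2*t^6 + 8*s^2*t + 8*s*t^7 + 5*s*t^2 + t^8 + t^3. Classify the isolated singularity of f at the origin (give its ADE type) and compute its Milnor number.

The Hessian of f at 0 has rank 0. Corank 2; j^3 = (s + t)*(2*s + t)^2 has shape L^2 M (L != M), so D-series; mu = 9 gives D_9.

Type D_9, Milnor number mu = 9.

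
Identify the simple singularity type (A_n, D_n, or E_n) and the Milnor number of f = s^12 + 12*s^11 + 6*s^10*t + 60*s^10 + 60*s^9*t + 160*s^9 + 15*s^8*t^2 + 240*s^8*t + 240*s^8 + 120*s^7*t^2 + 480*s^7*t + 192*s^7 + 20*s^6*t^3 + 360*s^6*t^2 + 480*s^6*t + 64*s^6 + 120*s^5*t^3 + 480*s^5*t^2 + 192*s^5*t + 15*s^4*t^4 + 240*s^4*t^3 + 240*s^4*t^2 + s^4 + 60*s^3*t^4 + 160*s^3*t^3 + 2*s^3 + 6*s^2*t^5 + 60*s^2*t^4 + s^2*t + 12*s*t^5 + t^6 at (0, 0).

The Hessian of f at 0 has rank 0. Corank 2; j^3 = s^2*(2*s + t) has shape L^2 M (L != M), so D-series; mu = 7 gives D_7.

Type D7, Milnor number mu = 7.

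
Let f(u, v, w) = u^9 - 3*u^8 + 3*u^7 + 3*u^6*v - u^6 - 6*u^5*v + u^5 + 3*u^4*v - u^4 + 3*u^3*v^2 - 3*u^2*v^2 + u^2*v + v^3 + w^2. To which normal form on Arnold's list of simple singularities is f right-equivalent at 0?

D_4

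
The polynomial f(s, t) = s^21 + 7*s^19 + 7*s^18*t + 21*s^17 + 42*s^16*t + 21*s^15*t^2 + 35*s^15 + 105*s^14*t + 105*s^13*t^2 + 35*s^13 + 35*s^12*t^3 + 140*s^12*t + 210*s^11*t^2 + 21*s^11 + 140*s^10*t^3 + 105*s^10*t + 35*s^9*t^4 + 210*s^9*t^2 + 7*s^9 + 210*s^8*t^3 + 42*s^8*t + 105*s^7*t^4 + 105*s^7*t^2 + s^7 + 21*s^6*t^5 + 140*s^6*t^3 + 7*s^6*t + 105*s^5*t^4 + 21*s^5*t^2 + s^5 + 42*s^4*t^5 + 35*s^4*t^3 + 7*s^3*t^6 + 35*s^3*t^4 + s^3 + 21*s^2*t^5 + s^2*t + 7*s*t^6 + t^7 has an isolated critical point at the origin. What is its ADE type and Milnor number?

Type D8, Milnor number mu = 8.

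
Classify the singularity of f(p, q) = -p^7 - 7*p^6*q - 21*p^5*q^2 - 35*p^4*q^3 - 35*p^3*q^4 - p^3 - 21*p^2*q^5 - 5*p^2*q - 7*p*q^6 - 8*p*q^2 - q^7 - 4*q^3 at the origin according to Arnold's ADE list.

D_{8}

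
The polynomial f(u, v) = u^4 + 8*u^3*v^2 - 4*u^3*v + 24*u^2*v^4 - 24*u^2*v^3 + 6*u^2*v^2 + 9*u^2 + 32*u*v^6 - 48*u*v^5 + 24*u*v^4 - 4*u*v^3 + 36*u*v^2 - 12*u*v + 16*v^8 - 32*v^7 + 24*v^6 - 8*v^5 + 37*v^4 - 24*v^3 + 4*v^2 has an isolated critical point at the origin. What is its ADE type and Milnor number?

Type A3, Milnor number mu = 3.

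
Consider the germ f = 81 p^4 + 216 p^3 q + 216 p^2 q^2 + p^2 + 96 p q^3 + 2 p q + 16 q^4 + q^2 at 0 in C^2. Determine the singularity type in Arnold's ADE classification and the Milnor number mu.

The Hessian of f at 0 is [[2, 2], [2, 2]] with rank 1, so corank 1. A Groebner basis of the Jacobian ideal J(f) in C{p,q} is {q^3, p + q}; counting standard monomials gives mu = 3. Corank 1: A-series; mu = 3 gives A_3.

Type A_3, Milnor number mu = 3.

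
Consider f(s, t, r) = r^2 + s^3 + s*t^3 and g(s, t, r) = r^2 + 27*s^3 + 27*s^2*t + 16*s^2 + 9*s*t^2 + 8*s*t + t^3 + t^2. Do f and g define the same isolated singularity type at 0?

The Hessian of f at 0 has rank 1. Corank 2; j^3 = s^3 is a perfect cube, so E-series; the 4-jet and mu = 7 give E_7. The Hessian of g at 0 has rank 2. Corank 1: A-series; mu = 2 gives A_2. f is E_7 but g is A_2, hence not right-equivalent.

No.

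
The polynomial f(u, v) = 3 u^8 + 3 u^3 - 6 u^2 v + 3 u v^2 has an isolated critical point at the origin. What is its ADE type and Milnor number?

Type D9, Milnor number mu = 9.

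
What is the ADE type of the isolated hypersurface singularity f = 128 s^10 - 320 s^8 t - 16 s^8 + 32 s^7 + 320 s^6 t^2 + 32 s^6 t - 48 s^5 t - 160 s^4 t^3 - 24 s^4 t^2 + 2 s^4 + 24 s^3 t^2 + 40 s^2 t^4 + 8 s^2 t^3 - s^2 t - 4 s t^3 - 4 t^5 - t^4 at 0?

D_{5}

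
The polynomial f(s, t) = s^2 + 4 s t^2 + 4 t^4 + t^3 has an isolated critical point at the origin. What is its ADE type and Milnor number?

Type A_2, Milnor number mu = 2.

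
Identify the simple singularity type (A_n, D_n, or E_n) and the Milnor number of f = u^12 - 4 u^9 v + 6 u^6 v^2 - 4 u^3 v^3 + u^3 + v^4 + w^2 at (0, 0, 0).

Type E_6, Milnor number mu = 6.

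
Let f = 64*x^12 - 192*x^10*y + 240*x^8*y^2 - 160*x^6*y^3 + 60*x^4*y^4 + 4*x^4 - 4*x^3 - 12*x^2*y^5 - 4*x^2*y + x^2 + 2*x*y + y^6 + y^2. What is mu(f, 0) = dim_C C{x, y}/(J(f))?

The Hessian of f at 0 is [[2, 2], [2, 2]] with rank 1, so corank 1. A Groebner basis of the Jacobian ideal J(f) in C{x,y} is {x*y^2 + 3*x*y/2 + x/4 + y^2 + y/4, -5*x*y/2 - x/2 + y^3 - 3*y^2/2 - y/2, x^2 - x/2 - y/2}; counting standard monomials gives mu = 5. Corank 1: A-series; mu = 5 gives A_5.

5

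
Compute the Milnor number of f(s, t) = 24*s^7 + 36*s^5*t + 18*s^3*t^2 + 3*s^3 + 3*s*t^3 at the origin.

7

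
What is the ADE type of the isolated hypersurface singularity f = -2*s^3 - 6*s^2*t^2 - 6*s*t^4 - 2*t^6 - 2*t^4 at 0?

The Hessian of f at 0 is [[0, 0], [0, 0]] with rank 0, so corank 2. A Groebner basis of the Jacobian ideal J(f) in C{s,t} is {s^3, s^2*t, s^2/2 + s*t^2, t^3}; counting standard monomials gives mu = 6. Corank 2; j^3 = -2*s^3 is a perfect cube, so E-series; the 4-jet and mu = 6 give E_6.

E_{6}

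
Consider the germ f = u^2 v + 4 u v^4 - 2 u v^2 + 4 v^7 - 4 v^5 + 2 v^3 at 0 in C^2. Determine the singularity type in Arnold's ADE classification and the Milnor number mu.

The Hessian of f at 0 has rank 0. Corank 2; j^3 = v*(u^2 - 2*u*v + 2*v^2) splits into three distinct lines over C (the quadratic factor has nonzero discriminant), so D_4.

Type D_4, Milnor number mu = 4.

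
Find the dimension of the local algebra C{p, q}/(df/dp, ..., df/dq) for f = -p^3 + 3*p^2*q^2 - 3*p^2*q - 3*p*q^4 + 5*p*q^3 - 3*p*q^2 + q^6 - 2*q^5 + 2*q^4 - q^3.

7

The Hessian of f at 0 has rank 0. Corank 2; j^3 = -(p + q)^3 is a perfect cube, so E-series; the 4-jet and mu = 7 give E_7.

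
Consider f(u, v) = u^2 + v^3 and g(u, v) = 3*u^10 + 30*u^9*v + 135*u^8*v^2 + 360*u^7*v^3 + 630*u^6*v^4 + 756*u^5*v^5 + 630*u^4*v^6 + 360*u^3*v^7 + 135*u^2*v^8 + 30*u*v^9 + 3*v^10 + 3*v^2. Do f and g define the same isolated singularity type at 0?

The Hessian of f at 0 is [[2, 0], [0, 0]] with rank 1, so corank 1. A Groebner basis of the Jacobian ideal J(f) in C{u,v} is {v^2, u}; counting standard monomials gives mu = 2. Corank 1: A-series; mu = 2 gives A_2. The Hessian of g at 0 is [[0, 0], [0, 6]] with rank 1, so corank 1. A Groebner basis of the Jacobian ideal J(g) in C{u,v} is {u^9, v}; counting standard monomials gives mu = 9. Corank 1: A-series; mu = 9 gives A_9. f is A_2 but g is A_9, hence not right-equivalent.

No.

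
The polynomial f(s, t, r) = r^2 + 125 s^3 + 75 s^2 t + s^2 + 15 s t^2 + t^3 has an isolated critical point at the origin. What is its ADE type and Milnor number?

Type A2, Milnor number mu = 2.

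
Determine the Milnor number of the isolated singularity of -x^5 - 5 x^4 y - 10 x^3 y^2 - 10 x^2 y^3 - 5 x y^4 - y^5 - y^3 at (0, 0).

8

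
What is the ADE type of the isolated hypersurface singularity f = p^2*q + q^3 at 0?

The Hessian of f at 0 is [[0, 0], [0, 0]] with rank 0, so corank 2. A Groebner basis of the Jacobian ideal J(f) in C{p,q} is {q^3, p^2 + 3*q^2, p*q}; counting standard monomials gives mu = 4. Corank 2; j^3 = q*(p^2 + q^2) splits into three distinct lines over C (the quadratic factor has nonzero discriminant), so D_4.

D_4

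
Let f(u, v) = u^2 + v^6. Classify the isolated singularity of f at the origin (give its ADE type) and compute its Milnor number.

Type A_{5}, Milnor number mu = 5.

The Hessian of f at 0 has rank 1. Corank 1: A-series; mu = 5 gives A_5.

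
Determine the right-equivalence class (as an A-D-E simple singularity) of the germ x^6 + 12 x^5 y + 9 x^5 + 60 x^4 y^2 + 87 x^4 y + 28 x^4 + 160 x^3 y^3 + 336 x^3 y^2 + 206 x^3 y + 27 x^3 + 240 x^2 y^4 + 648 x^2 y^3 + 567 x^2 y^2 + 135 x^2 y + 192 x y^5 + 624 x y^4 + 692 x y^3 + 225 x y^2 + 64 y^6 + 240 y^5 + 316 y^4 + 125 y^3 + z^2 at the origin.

E_{6}

The Hessian of f at 0 has rank 1. Corank 2; j^3 = (3*x + 5*y)^3 is a perfect cube, so E-series; the 4-jet and mu = 6 give E_6.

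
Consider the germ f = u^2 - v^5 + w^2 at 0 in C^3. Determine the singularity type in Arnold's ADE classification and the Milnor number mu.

The Hessian of f at 0 is [[2, 0, 0], [0, 0, 0], [0, 0, 2]] with rank 2, so corank 1. A Groebner basis of the Jacobian ideal J(f) in C{u,v,w} is {v^4, u, w}; counting standard monomials gives mu = 4. Corank 1: A-series; mu = 4 gives A_4.

Type A4, Milnor number mu = 4.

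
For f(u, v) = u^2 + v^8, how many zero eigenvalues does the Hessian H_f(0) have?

1

Hessian at 0 has rank 1.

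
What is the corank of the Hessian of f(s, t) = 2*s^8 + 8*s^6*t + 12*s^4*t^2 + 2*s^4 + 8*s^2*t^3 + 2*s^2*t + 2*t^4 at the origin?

2

Hessian at 0 has rank 0.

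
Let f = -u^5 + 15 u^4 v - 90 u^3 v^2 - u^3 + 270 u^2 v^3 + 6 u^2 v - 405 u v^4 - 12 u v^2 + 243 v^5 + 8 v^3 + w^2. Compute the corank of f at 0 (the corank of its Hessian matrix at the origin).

2

The Hessian at 0 is [[0, 0, 0], [0, 0, 0], [0, 0, 2]] of rank 1; hence corank 2.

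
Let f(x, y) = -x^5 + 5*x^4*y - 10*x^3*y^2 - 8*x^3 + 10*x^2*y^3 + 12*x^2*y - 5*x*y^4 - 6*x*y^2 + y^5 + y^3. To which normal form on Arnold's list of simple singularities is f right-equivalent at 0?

E_{8}

The Hessian of f at 0 has rank 0. Corank 2; j^3 = -(2*x - y)^3 is a perfect cube, so E-series; the 5-jet and mu = 8 give E_8.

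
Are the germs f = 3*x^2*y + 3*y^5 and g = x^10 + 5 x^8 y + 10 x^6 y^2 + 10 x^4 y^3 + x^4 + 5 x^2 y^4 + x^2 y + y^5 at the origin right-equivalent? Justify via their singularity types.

Yes.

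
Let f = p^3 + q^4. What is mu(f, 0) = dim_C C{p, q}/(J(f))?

6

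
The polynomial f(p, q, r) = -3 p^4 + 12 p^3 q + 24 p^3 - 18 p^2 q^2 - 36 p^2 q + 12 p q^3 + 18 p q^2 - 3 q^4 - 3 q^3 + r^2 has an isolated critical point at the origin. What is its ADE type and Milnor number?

The Hessian of f at 0 is [[0, 0, 0], [0, 0, 0], [0, 0, 2]] with rank 1, so corank 2. A Groebner basis of the Jacobian ideal J(f) in C{p,q,r} is {q^4, p*q^2 - 2*q^3/3, p^2 - p*q + q^2/4, r}; counting standard monomials gives mu = 6. Corank 2; j^3 = 3*(2*p - q)^3 is a perfect cube, so E-series; the 4-jet and mu = 6 give E_6.

Type E_{6}, Milnor number mu = 6.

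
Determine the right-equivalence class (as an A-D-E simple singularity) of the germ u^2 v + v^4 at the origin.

D_{5}

The Hessian of f at 0 has rank 0. Corank 2; j^3 = u^2*v has shape L^2 M (L != M), so D-series; mu = 5 gives D_5.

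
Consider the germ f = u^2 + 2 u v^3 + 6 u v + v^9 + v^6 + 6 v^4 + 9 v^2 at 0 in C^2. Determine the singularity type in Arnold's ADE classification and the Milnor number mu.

Type A_{8}, Milnor number mu = 8.

The Hessian of f at 0 is [[2, 6], [6, 18]] with rank 1, so corank 1. A Groebner basis of the Jacobian ideal J(f) in C{u,v} is {u^2*v^2 - 6*u^2 - 27*u*v - 27*v^2, u^3 + 9*u^2*v + 27*u*v^2 - 27*u - 81*v, u + v^3 + 3*v}; counting standard monomials gives mu = 8. Corank 1: A-series; mu = 8 gives A_8.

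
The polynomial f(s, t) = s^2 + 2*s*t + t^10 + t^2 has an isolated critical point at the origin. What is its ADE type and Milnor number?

The Hessian of f at 0 is [[2, 2], [2, 2]] with rank 1, so corank 1. A Groebner basis of the Jacobian ideal J(f) in C{s,t} is {t^9, s + t}; counting standard monomials gives mu = 9. Corank 1: A-series; mu = 9 gives A_9.

Type A9, Milnor number mu = 9.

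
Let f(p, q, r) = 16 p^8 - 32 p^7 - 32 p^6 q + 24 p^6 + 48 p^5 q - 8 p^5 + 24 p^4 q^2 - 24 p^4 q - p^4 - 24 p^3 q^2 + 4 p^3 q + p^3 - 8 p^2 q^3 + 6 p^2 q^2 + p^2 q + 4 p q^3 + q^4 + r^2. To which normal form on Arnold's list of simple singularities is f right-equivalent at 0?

D5

The Hessian of f at 0 is [[0, 0, 0], [0, 0, 0], [0, 0, 2]] with rank 1, so corank 2. A Groebner basis of the Jacobian ideal J(f) in C{p,q,r} is {p*q^2, -p*q/4 + q^3, p^2 + p*q, r}; counting standard monomials gives mu = 5. Corank 2; j^3 = p^2*(p + q) has shape L^2 M (L != M), so D-series; mu = 5 gives D_5.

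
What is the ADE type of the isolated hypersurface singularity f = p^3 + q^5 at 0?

The Hessian of f at 0 has rank 0. Corank 2; j^3 = p^3 is a perfect cube, so E-series; the 5-jet and mu = 8 give E_8.

E8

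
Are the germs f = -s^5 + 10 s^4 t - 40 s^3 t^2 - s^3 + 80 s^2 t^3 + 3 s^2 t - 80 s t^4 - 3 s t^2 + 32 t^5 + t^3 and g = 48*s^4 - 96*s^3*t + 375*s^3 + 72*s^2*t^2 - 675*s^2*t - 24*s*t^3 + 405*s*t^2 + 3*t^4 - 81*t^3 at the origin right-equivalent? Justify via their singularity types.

The Hessian of f at 0 has rank 0. Corank 2; j^3 = -(s - t)^3 is a perfect cube, so E-series; the 5-jet and mu = 8 give E_8. The Hessian of g at 0 has rank 0. Corank 2; j^3 = 3*(5*s - 3*t)^3 is a perfect cube, so E-series; the 4-jet and mu = 6 give E_6. f is E_8 but g is E_6, hence not right-equivalent.

No.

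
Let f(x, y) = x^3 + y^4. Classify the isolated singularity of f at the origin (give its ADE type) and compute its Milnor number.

The Hessian of f at 0 has rank 0. Corank 2; j^3 = x^3 is a perfect cube, so E-series; the 4-jet and mu = 6 give E_6.

Type E6, Milnor number mu = 6.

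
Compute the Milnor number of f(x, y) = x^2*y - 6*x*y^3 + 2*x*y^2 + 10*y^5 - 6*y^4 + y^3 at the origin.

6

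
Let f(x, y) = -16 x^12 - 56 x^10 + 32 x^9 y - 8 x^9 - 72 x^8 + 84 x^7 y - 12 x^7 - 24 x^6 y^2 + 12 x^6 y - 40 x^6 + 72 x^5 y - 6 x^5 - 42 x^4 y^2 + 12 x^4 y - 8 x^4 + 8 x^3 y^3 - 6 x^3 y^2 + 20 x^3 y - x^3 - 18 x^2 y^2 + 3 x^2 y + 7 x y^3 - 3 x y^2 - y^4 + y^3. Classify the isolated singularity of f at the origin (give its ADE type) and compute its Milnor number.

Type E_7, Milnor number mu = 7.

The Hessian of f at 0 has rank 0. Corank 2; j^3 = -(x - y)^3 is a perfect cube, so E-series; the 4-jet and mu = 7 give E_7.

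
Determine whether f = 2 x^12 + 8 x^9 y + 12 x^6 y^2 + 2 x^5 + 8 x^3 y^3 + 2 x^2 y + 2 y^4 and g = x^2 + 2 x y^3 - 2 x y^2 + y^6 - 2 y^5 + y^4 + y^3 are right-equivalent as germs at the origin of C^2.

The Hessian of f at 0 has rank 0. Corank 2; j^3 = 2*x^2*y has shape L^2 M (L != M), so D-series; mu = 5 gives D_5. The Hessian of g at 0 has rank 1. Corank 1: A-series; mu = 2 gives A_2. f is D_5 but g is A_2, hence not right-equivalent.

No.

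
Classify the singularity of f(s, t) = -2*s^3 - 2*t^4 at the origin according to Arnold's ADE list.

The Hessian of f at 0 is [[0, 0], [0, 0]] with rank 0, so corank 2. A Groebner basis of the Jacobian ideal J(f) in C{s,t} is {t^3, s^2}; counting standard monomials gives mu = 6. Corank 2; j^3 = -2*s^3 is a perfect cube, so E-series; the 4-jet and mu = 6 give E_6.

E_{6}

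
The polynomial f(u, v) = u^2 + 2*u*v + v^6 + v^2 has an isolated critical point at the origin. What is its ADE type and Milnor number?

The Hessian of f at 0 is [[2, 2], [2, 2]] with rank 1, so corank 1. A Groebner basis of the Jacobian ideal J(f) in C{u,v} is {v^5, u + v}; counting standard monomials gives mu = 5. Corank 1: A-series; mu = 5 gives A_5.

Type A_5, Milnor number mu = 5.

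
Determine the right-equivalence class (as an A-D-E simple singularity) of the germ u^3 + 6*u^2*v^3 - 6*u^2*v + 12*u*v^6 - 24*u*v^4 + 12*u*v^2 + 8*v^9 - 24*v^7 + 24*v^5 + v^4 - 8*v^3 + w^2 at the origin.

The Hessian of f at 0 is [[0, 0, 0], [0, 0, 0], [0, 0, 2]] with rank 1, so corank 2. A Groebner basis of the Jacobian ideal J(f) in C{u,v,w} is {v^3, u^2 - 4*u*v + 4*v^2, w}; counting standard monomials gives mu = 6. Corank 2; j^3 = (u - 2*v)^3 is a perfect cube, so E-series; the 4-jet and mu = 6 give E_6.

E_6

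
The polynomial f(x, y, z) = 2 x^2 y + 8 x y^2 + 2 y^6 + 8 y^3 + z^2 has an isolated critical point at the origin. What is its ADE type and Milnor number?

The Hessian of f at 0 is [[0, 0, 0], [0, 0, 0], [0, 0, 2]] with rank 1, so corank 2. A Groebner basis of the Jacobian ideal J(f) in C{x,y,z} is {x^2/6 + y^5 - 2*y^2/3, x^3 + 8*y^3, x*y + 2*y^2, z}; counting standard monomials gives mu = 7. Corank 2; j^3 = 2*y*(x + 2*y)^2 has shape L^2 M (L != M), so D-series; mu = 7 gives D_7.

Type D_7, Milnor number mu = 7.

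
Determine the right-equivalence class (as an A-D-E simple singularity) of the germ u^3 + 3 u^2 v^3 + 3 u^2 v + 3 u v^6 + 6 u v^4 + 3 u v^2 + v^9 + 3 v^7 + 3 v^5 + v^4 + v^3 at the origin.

E6

The Hessian of f at 0 has rank 0. Corank 2; j^3 = (u + v)^3 is a perfect cube, so E-series; the 4-jet and mu = 6 give E_6.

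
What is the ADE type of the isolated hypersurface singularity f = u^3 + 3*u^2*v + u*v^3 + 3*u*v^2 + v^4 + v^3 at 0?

E7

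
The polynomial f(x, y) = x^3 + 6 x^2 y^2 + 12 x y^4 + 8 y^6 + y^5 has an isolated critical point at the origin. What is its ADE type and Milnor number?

Type E_8, Milnor number mu = 8.

The Hessian of f at 0 is [[0, 0], [0, 0]] with rank 0, so corank 2. A Groebner basis of the Jacobian ideal J(f) in C{x,y} is {y^4, x^3, x^2/4 + x*y^2}; counting standard monomials gives mu = 8. Corank 2; j^3 = x^3 is a perfect cube, so E-series; the 5-jet and mu = 8 give E_8.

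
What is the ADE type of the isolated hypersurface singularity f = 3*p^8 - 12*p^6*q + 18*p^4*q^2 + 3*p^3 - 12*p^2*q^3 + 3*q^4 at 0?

The Hessian of f at 0 has rank 0. Corank 2; j^3 = 3*p^3 is a perfect cube, so E-series; the 4-jet and mu = 6 give E_6.

E6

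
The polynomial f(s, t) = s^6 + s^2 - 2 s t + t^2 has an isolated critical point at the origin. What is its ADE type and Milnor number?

Type A_5, Milnor number mu = 5.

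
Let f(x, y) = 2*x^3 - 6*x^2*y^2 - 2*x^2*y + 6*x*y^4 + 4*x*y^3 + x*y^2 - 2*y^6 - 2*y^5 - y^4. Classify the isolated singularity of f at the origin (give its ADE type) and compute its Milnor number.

Type D_4, Milnor number mu = 4.

The Hessian of f at 0 has rank 0. Corank 2; j^3 = x*(2*x^2 - 2*x*y + y^2) splits into three distinct lines over C (the quadratic factor has nonzero discriminant), so D_4.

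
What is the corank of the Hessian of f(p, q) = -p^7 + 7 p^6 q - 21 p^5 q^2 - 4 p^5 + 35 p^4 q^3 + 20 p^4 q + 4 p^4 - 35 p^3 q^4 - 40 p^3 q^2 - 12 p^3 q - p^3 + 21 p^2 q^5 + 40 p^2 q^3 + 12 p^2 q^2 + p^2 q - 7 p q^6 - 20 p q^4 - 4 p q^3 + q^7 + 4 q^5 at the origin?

2

The Hessian at 0 is [[0, 0], [0, 0]] of rank 0; hence corank 2.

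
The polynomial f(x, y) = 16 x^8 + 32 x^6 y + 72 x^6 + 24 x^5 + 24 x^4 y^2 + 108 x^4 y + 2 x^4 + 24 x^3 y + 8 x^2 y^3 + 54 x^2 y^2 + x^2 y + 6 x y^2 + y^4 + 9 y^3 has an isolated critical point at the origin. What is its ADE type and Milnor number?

The Hessian of f at 0 is [[0, 0], [0, 0]] with rank 0, so corank 2. A Groebner basis of the Jacobian ideal J(f) in C{x,y} is {x*y^2 - x*y/18 - y^2/6, x*y/54 + y^3 + y^2/18, x^2 + 160*x*y/27 + 79*y^2/9}; counting standard monomials gives mu = 5. Corank 2; j^3 = y*(x + 3*y)^2 has shape L^2 M (L != M), so D-series; mu = 5 gives D_5.

Type D_{5}, Milnor number mu = 5.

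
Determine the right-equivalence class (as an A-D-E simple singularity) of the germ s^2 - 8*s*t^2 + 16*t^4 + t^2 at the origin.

A_{1}

The Hessian of f at 0 has rank 2. Corank 0: nondegenerate Morse point, so A_1.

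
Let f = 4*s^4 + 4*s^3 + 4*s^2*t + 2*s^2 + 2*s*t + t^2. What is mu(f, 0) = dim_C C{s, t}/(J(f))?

The Hessian of f at 0 has rank 2. Corank 0: nondegenerate Morse point, so A_1.

1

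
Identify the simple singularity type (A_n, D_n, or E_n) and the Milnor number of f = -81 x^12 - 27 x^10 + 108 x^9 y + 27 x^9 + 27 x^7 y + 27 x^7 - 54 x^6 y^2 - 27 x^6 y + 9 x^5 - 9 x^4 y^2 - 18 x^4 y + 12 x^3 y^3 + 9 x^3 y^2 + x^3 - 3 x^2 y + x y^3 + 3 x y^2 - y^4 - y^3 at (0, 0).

The Hessian of f at 0 has rank 0. Corank 2; j^3 = (x - y)^3 is a perfect cube, so E-series; the 4-jet and mu = 7 give E_7.

Type E7, Milnor number mu = 7.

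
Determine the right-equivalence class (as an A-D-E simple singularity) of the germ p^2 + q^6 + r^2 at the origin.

The Hessian of f at 0 has rank 2. Corank 1: A-series; mu = 5 gives A_5.

A5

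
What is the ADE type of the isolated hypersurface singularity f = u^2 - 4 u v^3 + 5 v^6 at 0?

A_{5}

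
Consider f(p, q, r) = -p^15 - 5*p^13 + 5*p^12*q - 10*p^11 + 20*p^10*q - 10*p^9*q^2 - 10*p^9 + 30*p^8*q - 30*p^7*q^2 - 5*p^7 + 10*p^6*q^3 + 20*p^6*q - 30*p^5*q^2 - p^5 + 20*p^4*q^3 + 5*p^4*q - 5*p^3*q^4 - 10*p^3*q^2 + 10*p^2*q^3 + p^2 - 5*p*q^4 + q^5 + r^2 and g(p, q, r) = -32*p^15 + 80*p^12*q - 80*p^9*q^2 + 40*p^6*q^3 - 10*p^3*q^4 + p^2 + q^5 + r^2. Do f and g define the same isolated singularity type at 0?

The Hessian of f at 0 is [[2, 0, 0], [0, 0, 0], [0, 0, 2]] with rank 2, so corank 1. A Groebner basis of the Jacobian ideal J(f) in C{p,q,r} is {q^4, p, r}; counting standard monomials gives mu = 4. Corank 1: A-series; mu = 4 gives A_4. The Hessian of g at 0 is [[2, 0, 0], [0, 0, 0], [0, 0, 2]] with rank 2, so corank 1. A Groebner basis of the Jacobian ideal J(g) in C{p,q,r} is {q^4, p, r}; counting standard monomials gives mu = 4. Corank 1: A-series; mu = 4 gives A_4. Both have type A_4, hence right-equivalent.

Yes.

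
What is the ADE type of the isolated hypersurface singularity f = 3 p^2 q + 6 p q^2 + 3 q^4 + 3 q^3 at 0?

The Hessian of f at 0 has rank 0. Corank 2; j^3 = 3*q*(p + q)^2 has shape L^2 M (L != M), so D-series; mu = 5 gives D_5.

D_5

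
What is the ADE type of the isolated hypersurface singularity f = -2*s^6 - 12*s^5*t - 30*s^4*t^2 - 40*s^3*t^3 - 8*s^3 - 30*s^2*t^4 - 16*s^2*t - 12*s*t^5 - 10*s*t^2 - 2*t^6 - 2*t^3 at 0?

D7

The Hessian of f at 0 has rank 0. Corank 2; j^3 = -2*(s + t)*(2*s + t)^2 has shape L^2 M (L != M), so D-series; mu = 7 gives D_7.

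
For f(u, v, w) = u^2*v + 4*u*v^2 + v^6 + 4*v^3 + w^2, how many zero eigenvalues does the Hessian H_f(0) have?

The Hessian at 0 is [[0, 0, 0], [0, 0, 0], [0, 0, 2]] of rank 1; hence corank 2.

2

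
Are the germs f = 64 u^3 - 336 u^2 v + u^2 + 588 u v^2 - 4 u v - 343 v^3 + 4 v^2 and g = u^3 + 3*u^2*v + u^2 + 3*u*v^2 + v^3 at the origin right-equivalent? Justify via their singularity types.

Yes.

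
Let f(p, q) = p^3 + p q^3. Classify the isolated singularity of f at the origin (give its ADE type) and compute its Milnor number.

Type E_7, Milnor number mu = 7.

The Hessian of f at 0 has rank 0. Corank 2; j^3 = p^3 is a perfect cube, so E-series; the 4-jet and mu = 7 give E_7.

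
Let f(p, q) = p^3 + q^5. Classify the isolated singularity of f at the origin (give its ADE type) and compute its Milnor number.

The Hessian of f at 0 has rank 0. Corank 2; j^3 = p^3 is a perfect cube, so E-series; the 5-jet and mu = 8 give E_8.

Type E8, Milnor number mu = 8.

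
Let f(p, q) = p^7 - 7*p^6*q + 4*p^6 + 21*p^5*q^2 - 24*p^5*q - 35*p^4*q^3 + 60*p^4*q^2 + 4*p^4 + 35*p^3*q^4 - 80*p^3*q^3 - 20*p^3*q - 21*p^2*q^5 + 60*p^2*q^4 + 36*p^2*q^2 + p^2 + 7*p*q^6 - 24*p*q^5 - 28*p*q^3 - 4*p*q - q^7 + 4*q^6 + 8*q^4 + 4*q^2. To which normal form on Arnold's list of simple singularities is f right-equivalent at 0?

The Hessian of f at 0 is [[2, -4], [-4, 8]] with rank 1, so corank 1. A Groebner basis of the Jacobian ideal J(f) in C{p,q} is {p*q/2 + q^4 - q^2, p*q^2 + p/6 - 5*q^3/3 - q/3, p^2 - 4*p*q + 4*q^2}; counting standard monomials gives mu = 6. Corank 1: A-series; mu = 6 gives A_6.

A6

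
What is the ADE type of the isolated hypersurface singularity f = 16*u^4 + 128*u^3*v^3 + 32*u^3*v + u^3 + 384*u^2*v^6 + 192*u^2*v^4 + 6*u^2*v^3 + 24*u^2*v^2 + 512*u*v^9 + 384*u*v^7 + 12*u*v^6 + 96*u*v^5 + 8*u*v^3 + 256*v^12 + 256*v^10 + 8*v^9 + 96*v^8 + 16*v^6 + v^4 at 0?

The Hessian of f at 0 has rank 0. Corank 2; j^3 = u^3 is a perfect cube, so E-series; the 4-jet and mu = 6 give E_6.

E_6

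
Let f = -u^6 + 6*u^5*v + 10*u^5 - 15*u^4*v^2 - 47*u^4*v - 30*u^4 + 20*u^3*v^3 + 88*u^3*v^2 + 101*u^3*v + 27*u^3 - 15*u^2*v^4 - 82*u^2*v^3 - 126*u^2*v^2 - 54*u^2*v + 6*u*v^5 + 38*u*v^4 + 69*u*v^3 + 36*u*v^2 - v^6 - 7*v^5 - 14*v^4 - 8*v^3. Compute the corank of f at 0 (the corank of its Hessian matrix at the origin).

2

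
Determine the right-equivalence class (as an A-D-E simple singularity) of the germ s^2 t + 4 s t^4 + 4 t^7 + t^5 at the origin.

D_{6}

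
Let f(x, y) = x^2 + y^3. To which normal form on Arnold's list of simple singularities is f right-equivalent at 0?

The Hessian of f at 0 is [[2, 0], [0, 0]] with rank 1, so corank 1. A Groebner basis of the Jacobian ideal J(f) in C{x,y} is {y^2, x}; counting standard monomials gives mu = 2. Corank 1: A-series; mu = 2 gives A_2.

A_{2}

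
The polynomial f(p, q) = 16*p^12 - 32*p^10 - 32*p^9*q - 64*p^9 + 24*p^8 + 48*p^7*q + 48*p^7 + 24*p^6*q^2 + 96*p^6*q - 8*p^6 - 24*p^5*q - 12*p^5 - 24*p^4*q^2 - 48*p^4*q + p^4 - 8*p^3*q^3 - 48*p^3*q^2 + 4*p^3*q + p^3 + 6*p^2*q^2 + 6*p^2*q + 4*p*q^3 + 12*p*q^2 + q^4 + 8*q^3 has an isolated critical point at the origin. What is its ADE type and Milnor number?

Type E6, Milnor number mu = 6.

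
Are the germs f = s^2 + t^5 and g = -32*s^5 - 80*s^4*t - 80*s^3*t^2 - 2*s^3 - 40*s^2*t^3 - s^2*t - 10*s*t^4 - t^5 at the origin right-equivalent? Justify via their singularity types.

The Hessian of f at 0 is [[2, 0], [0, 0]] with rank 1, so corank 1. A Groebner basis of the Jacobian ideal J(f) in C{s,t} is {t^4, s}; counting standard monomials gives mu = 4. Corank 1: A-series; mu = 4 gives A_4. The Hessian of g at 0 is [[0, 0], [0, 0]] with rank 0, so corank 2. A Groebner basis of the Jacobian ideal J(g) in C{s,t} is {-s*t/10 + t^4, s*t^2, s^2 + s*t/2}; counting standard monomials gives mu = 6. Corank 2; j^3 = -s^2*(2*s + t) has shape L^2 M (L != M), so D-series; mu = 6 gives D_6. f is A_4 but g is D_6, hence not right-equivalent.

No.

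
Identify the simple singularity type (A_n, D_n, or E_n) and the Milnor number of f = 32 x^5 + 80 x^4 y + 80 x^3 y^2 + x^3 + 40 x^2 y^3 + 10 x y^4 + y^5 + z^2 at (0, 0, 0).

Type E_8, Milnor number mu = 8.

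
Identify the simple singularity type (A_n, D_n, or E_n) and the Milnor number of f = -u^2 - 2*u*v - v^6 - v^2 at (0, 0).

Type A_5, Milnor number mu = 5.

The Hessian of f at 0 is [[-2, -2], [-2, -2]] with rank 1, so corank 1. A Groebner basis of the Jacobian ideal J(f) in C{u,v} is {v^5, u + v}; counting standard monomials gives mu = 5. Corank 1: A-series; mu = 5 gives A_5.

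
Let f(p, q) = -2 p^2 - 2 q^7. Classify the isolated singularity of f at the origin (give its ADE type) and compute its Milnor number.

Type A_{6}, Milnor number mu = 6.

The Hessian of f at 0 has rank 1. Corank 1: A-series; mu = 6 gives A_6.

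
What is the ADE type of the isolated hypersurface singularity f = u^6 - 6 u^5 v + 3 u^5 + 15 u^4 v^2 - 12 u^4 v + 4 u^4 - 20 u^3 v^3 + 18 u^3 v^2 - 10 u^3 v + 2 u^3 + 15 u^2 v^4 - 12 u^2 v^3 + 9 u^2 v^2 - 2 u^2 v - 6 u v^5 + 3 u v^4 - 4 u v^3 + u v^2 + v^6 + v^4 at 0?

D_{4}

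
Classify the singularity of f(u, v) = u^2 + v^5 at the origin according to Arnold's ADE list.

A4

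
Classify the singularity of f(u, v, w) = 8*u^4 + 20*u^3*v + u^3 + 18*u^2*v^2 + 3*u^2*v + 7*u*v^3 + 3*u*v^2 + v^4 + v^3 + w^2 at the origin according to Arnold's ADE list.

E_{7}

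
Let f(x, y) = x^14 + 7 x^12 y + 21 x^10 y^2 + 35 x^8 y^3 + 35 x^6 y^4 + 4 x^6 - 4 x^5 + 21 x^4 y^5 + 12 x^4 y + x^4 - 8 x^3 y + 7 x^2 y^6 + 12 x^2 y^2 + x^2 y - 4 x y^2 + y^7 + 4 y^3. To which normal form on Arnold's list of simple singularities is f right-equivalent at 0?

D8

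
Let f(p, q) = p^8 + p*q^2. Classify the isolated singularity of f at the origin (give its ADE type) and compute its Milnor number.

The Hessian of f at 0 has rank 0. Corank 2; j^3 = p*q^2 has shape L^2 M (L != M), so D-series; mu = 9 gives D_9.

Type D_{9}, Milnor number mu = 9.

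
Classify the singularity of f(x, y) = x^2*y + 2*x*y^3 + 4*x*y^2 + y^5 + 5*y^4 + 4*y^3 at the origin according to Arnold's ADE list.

The Hessian of f at 0 has rank 0. Corank 2; j^3 = y*(x + 2*y)^2 has shape L^2 M (L != M), so D-series; mu = 5 gives D_5.

D_{5}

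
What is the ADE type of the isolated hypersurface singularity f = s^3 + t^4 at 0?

E_6

The Hessian of f at 0 is [[0, 0], [0, 0]] with rank 0, so corank 2. A Groebner basis of the Jacobian ideal J(f) in C{s,t} is {t^3, s^2}; counting standard monomials gives mu = 6. Corank 2; j^3 = s^3 is a perfect cube, so E-series; the 4-jet and mu = 6 give E_6.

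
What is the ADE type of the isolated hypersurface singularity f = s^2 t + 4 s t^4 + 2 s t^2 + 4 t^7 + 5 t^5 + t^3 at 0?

D_6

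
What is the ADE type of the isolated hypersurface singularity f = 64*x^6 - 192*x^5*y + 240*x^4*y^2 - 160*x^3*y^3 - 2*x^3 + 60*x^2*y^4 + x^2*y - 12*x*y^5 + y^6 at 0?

D7

The Hessian of f at 0 has rank 0. Corank 2; j^3 = -x^2*(2*x - y) has shape L^2 M (L != M), so D-series; mu = 7 gives D_7.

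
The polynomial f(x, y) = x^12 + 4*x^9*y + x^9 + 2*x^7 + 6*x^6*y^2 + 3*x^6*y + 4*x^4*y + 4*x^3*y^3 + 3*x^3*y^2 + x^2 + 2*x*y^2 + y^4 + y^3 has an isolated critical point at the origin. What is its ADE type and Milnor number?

The Hessian of f at 0 is [[2, 0], [0, 0]] with rank 1, so corank 1. A Groebner basis of the Jacobian ideal J(f) in C{x,y} is {y^2, x}; counting standard monomials gives mu = 2. Corank 1: A-series; mu = 2 gives A_2.

Type A_{2}, Milnor number mu = 2.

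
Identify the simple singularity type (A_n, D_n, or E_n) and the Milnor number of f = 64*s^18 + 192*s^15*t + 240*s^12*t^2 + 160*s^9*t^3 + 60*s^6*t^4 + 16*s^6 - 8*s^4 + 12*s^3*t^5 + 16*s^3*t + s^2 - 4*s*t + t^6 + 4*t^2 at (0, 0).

Type A_{5}, Milnor number mu = 5.

The Hessian of f at 0 is [[2, -4], [-4, 8]] with rank 1, so corank 1. A Groebner basis of the Jacobian ideal J(f) in C{s,t} is {s*t^2 - s/16 + t/8, -s/32 + t^3 + t/16, s^2 - 4*s*t + 4*t^2}; counting standard monomials gives mu = 5. Corank 1: A-series; mu = 5 gives A_5.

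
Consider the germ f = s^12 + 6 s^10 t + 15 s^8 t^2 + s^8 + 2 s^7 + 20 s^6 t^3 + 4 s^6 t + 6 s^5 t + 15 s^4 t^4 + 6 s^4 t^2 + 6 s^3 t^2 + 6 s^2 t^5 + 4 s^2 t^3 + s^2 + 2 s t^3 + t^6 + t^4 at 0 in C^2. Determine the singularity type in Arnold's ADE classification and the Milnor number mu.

Type A_{3}, Milnor number mu = 3.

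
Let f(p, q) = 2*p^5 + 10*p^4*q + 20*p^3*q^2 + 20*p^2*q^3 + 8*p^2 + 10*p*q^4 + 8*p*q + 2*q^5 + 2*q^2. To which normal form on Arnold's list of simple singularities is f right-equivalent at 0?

The Hessian of f at 0 has rank 1. Corank 1: A-series; mu = 4 gives A_4.

A_{4}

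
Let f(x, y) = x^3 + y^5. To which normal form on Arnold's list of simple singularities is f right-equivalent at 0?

The Hessian of f at 0 is [[0, 0], [0, 0]] with rank 0, so corank 2. A Groebner basis of the Jacobian ideal J(f) in C{x,y} is {y^4, x^2}; counting standard monomials gives mu = 8. Corank 2; j^3 = x^3 is a perfect cube, so E-series; the 5-jet and mu = 8 give E_8.

E_8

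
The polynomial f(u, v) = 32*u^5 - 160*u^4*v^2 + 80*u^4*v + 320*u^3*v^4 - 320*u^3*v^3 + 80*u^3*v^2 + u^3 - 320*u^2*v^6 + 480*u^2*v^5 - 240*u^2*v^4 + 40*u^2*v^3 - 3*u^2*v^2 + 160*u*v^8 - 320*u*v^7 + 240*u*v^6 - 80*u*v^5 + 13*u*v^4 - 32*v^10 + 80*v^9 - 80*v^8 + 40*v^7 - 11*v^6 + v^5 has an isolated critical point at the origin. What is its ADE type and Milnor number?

Type E8, Milnor number mu = 8.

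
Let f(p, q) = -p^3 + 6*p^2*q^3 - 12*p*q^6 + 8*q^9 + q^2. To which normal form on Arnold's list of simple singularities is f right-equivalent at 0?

A2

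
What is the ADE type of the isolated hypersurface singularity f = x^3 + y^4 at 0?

E6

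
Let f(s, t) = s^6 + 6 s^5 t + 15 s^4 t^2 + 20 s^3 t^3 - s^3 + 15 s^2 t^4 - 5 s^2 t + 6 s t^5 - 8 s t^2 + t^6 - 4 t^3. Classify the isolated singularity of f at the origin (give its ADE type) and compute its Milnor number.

Type D_{7}, Milnor number mu = 7.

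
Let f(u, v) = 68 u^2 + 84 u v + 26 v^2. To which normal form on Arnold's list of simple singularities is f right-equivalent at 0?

A_1

The Hessian of f at 0 has rank 2. Corank 0: nondegenerate Morse point, so A_1.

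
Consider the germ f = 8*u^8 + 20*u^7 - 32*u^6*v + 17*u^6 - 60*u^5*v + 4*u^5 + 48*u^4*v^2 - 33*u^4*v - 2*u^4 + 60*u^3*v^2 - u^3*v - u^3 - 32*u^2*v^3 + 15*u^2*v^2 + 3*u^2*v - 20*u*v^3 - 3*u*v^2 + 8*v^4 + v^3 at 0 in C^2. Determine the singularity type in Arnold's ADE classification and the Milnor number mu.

Type E_{7}, Milnor number mu = 7.

The Hessian of f at 0 is [[0, 0], [0, 0]] with rank 0, so corank 2. A Groebner basis of the Jacobian ideal J(f) in C{u,v} is {-3*u^2/13 + 6*u*v/13 + v^4 - v^3/13 - 3*v^2/13, u^3 + 18*u^2/13 - 36*u*v/13 - 7*v^3/13 + 18*v^2/13, u^2*v + 11*u^2/13 - 22*u*v/13 - 28*v^3/39 + 11*v^2/13, 5*u^2/13 + u*v^2 - 10*u*v/13 - 34*v^3/39 + 5*v^2/13}; counting standard monomials gives mu = 7. Corank 2; j^3 = -(u - v)^3 is a perfect cube, so E-series; the 4-jet and mu = 7 give E_7.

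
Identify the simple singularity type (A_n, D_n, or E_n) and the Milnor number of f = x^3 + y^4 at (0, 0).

The Hessian of f at 0 has rank 0. Corank 2; j^3 = x^3 is a perfect cube, so E-series; the 4-jet and mu = 6 give E_6.

Type E_6, Milnor number mu = 6.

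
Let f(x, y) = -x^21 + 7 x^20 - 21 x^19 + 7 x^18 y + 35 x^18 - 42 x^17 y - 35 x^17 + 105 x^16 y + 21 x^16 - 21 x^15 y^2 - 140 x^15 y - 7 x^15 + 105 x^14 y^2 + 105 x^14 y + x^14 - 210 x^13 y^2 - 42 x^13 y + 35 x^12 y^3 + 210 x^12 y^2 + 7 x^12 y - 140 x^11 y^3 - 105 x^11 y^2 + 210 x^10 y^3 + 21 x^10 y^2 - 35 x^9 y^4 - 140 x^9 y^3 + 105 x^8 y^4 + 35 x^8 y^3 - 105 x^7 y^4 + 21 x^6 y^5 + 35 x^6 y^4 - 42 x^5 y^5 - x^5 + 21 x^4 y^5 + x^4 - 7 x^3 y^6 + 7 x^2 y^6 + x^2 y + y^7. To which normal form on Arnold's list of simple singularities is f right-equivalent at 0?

D8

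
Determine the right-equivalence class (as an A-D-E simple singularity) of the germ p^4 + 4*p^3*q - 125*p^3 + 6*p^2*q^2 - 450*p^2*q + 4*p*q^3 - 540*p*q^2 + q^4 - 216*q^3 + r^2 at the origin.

E_{6}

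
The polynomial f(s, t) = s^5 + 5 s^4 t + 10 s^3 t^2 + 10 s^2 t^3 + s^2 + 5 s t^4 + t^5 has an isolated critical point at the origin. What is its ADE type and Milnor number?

Type A_{4}, Milnor number mu = 4.

The Hessian of f at 0 is [[2, 0], [0, 0]] with rank 1, so corank 1. A Groebner basis of the Jacobian ideal J(f) in C{s,t} is {t^4, s}; counting standard monomials gives mu = 4. Corank 1: A-series; mu = 4 gives A_4.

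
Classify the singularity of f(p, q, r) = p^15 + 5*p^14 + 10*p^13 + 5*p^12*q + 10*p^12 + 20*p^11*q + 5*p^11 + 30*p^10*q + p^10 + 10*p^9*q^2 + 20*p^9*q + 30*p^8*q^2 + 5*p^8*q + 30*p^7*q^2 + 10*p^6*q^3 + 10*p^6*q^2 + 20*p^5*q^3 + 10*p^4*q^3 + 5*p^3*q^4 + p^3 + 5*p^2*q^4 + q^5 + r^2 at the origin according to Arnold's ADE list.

The Hessian of f at 0 has rank 1. Corank 2; j^3 = p^3 is a perfect cube, so E-series; the 5-jet and mu = 8 give E_8.

E_{8}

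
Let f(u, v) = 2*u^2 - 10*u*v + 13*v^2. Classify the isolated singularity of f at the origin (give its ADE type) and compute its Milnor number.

Type A_{1}, Milnor number mu = 1.

The Hessian of f at 0 has rank 2. Corank 0: nondegenerate Morse point, so A_1.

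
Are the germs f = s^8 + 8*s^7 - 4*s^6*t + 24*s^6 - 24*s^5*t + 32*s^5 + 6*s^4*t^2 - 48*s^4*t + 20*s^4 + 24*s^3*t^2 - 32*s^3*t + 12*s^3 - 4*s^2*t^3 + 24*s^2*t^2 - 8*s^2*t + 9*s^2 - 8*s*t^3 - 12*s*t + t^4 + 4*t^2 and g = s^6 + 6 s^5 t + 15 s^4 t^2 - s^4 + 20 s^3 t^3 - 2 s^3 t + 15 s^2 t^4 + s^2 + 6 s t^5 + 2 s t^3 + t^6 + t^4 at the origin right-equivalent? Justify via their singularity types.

Yes.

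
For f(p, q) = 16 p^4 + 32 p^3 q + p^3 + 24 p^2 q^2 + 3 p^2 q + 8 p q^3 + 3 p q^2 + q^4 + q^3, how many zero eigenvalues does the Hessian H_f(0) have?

2

Hessian at 0 has rank 0.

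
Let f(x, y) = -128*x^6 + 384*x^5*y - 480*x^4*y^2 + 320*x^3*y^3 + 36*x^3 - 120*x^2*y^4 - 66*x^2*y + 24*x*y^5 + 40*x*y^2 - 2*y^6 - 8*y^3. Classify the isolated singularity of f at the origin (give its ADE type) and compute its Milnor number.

Type D_{7}, Milnor number mu = 7.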